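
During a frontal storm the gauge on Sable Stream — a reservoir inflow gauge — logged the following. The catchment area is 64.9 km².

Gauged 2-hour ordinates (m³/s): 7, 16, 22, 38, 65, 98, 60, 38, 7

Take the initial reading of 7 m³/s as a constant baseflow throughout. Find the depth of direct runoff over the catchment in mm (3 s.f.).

Direct runoff: 0.0, 9.0, 15.0, 31.0, 58.0, 91.0, 53.0, 31.0, 0.0 m³/s; ΣQ_DR = 288.0 m³/s.
V = ΣQ_DR · Δt = 288.0 × 7200 s = 2.074 × 10^6 m³.
Over A = 64.9 km², depth = V / A = 32.0 mm.

d ≈ 32.0 mm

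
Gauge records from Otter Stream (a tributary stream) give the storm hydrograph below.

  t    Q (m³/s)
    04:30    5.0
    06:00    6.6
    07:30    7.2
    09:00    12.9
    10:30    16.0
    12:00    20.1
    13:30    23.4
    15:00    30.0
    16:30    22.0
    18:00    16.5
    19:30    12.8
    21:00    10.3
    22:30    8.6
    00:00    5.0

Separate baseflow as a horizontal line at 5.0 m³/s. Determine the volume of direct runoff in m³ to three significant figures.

Direct-runoff ordinates (Q − Q_b): 0.0, 1.6, 2.2, 7.9, 11.0, 15.1, 18.4, 25.0, 17.0, 11.5, 7.8, 5.3, 3.6, 0.0 m³/s.
ΣQ_DR = 126.4 m³/s.
With Δt = 1.5 h = 5400 s, V = ΣQ_DR · Δt = 126.4 × 5400 = 6.83 × 10^5 m³.

V ≈ 6.83 × 10^5 m³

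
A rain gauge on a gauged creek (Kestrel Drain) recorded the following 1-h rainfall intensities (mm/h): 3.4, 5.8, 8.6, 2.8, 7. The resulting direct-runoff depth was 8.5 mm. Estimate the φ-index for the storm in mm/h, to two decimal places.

φ ≈ 4.30 mm/h

Only the 3 blocks with intensity above φ contribute runoff: 5.8, 8.6, 7 mm/h.
Σ(I−φ)·Δt = d  ⇒  (5.8+8.6+7 − 3φ)·1 = 8.5
φ = (21.40 − 8.5/1) / 3 = 4.30 mm/h.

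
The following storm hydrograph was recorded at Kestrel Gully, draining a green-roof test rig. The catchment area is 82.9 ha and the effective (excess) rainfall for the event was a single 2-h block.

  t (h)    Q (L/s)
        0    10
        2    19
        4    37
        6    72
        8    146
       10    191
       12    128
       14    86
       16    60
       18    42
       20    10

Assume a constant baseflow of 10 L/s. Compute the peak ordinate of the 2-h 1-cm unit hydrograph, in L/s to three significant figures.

U_p ≈ 302 L/s

Direct runoff: 0.0, 9.0, 27.0, 62.0, 136.0, 181.0, 118.0, 76.0, 50.0, 32.0, 0.0 L/s; ΣQ_DR = 691.0 L/s, peak = 181.0 L/s.
Runoff depth d = ΣQ_DR·Δt / A = 691.0 × 7200 / (82.9 ha) = 6.001 mm.
The 1-cm UH is the DRH scaled by (10 mm)/d, so U_p = 181.0 × 10/6.001 = 302 L/s.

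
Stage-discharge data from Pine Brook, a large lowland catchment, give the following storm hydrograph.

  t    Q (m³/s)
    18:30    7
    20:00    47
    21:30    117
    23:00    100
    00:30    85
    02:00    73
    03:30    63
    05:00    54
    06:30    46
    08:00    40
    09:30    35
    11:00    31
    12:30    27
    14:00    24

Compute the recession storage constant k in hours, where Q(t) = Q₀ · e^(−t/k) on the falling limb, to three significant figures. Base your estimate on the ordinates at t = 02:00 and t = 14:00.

k ≈ 10.8 h

On the falling limb, Q drops from 73 to 24 m³/s between t = 02:00 and t = 14:00 (Δt = 12 h).
k = −Δt / ln(Q₂/Q₁) = −12 / ln(24/73) = 10.8 h.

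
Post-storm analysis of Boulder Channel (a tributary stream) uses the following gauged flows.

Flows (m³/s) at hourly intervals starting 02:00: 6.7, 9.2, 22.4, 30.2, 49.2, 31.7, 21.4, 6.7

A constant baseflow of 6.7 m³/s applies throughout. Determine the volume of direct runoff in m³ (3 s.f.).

V ≈ 4.46 × 10^5 m³

Direct-runoff ordinates (Q − Q_b): 0.0, 2.5, 15.7, 23.5, 42.5, 25.0, 14.7, 0.0 m³/s.
ΣQ_DR = 123.9 m³/s.
With Δt = 1 h = 3600 s, V = ΣQ_DR · Δt = 123.9 × 3600 = 4.46 × 10^5 m³.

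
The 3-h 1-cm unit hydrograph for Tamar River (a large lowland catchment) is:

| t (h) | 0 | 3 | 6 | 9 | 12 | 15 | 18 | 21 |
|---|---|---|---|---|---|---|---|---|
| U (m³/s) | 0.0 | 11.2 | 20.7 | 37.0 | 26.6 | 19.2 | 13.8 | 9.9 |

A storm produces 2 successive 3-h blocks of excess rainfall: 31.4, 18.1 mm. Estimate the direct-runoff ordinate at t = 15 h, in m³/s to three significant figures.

Q ≈ 108 m³/s

By discrete convolution, Q_j = Σ (P_i / 10 mm) · U_{j−i}.
At t = 15 h (j=5): Q = (31.4/10)·19.2 + (18.1/10)·26.6 = 108 m³/s.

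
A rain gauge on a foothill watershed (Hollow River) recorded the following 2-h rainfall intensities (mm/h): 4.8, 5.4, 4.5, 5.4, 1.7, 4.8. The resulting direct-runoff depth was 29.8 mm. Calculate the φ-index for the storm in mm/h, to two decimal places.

φ ≈ 2.00 mm/h

Only the 5 blocks with intensity above φ contribute runoff: 4.8, 5.4, 4.5, 5.4, 4.8 mm/h.
Σ(I−φ)·Δt = d  ⇒  (4.8+5.4+4.5+5.4+4.8 − 5φ)·2 = 29.8
φ = (24.90 − 29.8/2) / 5 = 2.00 mm/h.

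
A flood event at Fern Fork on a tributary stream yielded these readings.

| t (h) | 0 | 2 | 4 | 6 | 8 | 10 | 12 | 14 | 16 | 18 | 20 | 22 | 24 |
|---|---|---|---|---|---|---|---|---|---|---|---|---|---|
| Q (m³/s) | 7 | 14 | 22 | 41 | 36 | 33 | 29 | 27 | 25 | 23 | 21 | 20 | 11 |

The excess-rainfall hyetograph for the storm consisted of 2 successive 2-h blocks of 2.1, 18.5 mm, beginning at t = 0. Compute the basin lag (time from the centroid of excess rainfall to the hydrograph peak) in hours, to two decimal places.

Centroid of excess rainfall: t_c = Σ P_i·t̄_i / ΣP_i = 2.7961 h (block centres at 1, 3 h).
Hydrograph peak occurs at t = 6 h, so basin lag t_L = 6 − 2.7961 = 3.20 h.

t_L ≈ 3.20 h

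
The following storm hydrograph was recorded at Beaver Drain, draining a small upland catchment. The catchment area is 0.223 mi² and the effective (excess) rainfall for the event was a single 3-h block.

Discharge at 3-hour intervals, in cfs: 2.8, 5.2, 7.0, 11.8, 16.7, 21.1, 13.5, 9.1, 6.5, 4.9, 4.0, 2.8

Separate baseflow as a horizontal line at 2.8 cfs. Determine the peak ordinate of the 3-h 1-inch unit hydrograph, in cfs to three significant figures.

Direct runoff: 0.0, 2.4, 4.2, 9.0, 13.9, 18.3, 10.7, 6.3, 3.7, 2.1, 1.2, 0.0 cfs; ΣQ_DR = 71.80 cfs, peak = 18.3 cfs.
Runoff depth d = ΣQ_DR·Δt / A = 71.80 × 10800 / (0.223 mi²) = 1.497 in.
The 1-inch UH is the DRH scaled by (1 in)/d, so U_p = 18.3 × 1/1.497 = 12.2 cfs.

U_p ≈ 12.2 cfs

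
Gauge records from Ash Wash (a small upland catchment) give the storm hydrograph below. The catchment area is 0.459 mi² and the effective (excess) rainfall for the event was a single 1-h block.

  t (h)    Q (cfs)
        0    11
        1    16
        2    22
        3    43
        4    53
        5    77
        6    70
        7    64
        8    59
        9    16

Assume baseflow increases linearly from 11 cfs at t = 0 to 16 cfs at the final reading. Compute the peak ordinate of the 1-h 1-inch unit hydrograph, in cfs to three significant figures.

Direct runoff: 0.00, 4.44, 9.89, 30.33, 39.78, 63.22, 55.67, 49.11, 43.56, 0.00 cfs; ΣQ_DR = 296.0 cfs, peak = 63.22 cfs.
Runoff depth d = ΣQ_DR·Δt / A = 296.0 × 3600 / (0.459 mi²) = 0.9993 in.
The 1-inch UH is the DRH scaled by (1 in)/d, so U_p = 63.22 × 1/0.9993 = 63.3 cfs.

U_p ≈ 63.3 cfs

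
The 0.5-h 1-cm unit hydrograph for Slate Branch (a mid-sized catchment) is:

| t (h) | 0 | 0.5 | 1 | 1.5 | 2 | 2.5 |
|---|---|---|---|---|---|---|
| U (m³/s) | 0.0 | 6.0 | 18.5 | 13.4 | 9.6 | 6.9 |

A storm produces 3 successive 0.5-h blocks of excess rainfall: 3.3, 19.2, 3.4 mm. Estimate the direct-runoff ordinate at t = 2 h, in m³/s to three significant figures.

By discrete convolution, Q_j = Σ (P_i / 10 mm) · U_{j−i}.
At t = 2 h (j=4): Q = (3.3/10)·9.6 + (19.2/10)·13.4 + (3.4/10)·18.5 = 35.2 m³/s.

Q ≈ 35.2 m³/s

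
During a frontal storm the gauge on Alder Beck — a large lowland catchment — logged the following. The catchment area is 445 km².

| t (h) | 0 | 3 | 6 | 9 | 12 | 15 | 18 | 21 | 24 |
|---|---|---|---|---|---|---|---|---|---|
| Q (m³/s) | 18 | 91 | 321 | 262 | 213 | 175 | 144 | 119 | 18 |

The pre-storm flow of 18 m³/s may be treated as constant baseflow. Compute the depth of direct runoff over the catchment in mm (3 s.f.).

Direct runoff: 0.0, 73.0, 303.0, 244.0, 195.0, 157.0, 126.0, 101.0, 0.0 m³/s; ΣQ_DR = 1199 m³/s.
V = ΣQ_DR · Δt = 1199 × 10800 s = 1.295 × 10^7 m³.
Over A = 445 km², depth = V / A = 29.1 mm.

d ≈ 29.1 mm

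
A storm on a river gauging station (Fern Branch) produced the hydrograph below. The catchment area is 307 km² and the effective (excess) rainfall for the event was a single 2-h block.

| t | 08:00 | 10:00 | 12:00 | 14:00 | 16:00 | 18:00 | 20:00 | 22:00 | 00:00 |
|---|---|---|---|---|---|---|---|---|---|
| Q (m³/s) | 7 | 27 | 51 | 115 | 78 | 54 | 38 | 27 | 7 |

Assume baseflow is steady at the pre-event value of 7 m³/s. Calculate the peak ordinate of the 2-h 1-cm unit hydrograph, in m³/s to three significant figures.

U_p ≈ 135 m³/s

Direct runoff: 0.0, 20.0, 44.0, 108.0, 71.0, 47.0, 31.0, 20.0, 0.0 m³/s; ΣQ_DR = 341.0 m³/s, peak = 108.0 m³/s.
Runoff depth d = ΣQ_DR·Δt / A = 341.0 × 7200 / (307 km²) = 7.997 mm.
The 1-cm UH is the DRH scaled by (10 mm)/d, so U_p = 108.0 × 10/7.997 = 135 m³/s.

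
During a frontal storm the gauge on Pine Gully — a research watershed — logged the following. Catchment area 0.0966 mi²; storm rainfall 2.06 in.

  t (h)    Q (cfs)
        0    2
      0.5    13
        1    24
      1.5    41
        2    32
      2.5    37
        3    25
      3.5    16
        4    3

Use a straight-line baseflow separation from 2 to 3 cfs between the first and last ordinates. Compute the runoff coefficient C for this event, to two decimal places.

ΣQ_DR = 170.5 cfs; V = ΣQ_DR·Δt = 3.069 × 10^5 ft³.
Runoff depth d = V / A = 1.368 in.
C = d / P = 1.368 / 2.06 = 0.66.

C ≈ 0.66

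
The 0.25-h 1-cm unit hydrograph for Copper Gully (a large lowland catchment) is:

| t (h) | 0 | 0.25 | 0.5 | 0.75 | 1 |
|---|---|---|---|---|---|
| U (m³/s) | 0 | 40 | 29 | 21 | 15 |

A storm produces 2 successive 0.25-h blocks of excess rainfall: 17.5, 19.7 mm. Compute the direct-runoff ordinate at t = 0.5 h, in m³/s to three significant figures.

By discrete convolution, Q_j = Σ (P_i / 10 mm) · U_{j−i}.
At t = 0.5 h (j=2): Q = (17.5/10)·29 + (19.7/10)·40 = 130 m³/s.

Q ≈ 130 m³/s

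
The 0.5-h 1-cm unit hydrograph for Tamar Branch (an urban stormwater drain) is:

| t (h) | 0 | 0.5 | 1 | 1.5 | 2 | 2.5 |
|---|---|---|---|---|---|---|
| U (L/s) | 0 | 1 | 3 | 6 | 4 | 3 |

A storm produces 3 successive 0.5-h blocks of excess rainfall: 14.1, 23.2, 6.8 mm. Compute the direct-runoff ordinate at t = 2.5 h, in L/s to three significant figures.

By discrete convolution, Q_j = Σ (P_i / 10 mm) · U_{j−i}.
At t = 2.5 h (j=5): Q = (14.1/10)·3 + (23.2/10)·4 + (6.8/10)·6 = 17.6 L/s.

Q ≈ 17.6 L/s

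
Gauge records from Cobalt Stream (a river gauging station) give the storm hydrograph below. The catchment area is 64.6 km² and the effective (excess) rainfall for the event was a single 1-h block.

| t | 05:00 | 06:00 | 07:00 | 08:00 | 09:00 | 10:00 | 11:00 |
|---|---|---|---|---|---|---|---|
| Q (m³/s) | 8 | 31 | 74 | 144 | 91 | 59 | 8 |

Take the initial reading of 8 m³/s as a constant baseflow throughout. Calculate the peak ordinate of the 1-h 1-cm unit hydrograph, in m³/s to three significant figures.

Direct runoff: 0.0, 23.0, 66.0, 136.0, 83.0, 51.0, 0.0 m³/s; ΣQ_DR = 359.0 m³/s, peak = 136.0 m³/s.
Runoff depth d = ΣQ_DR·Δt / A = 359.0 × 3600 / (64.6 km²) = 20.01 mm.
The 1-cm UH is the DRH scaled by (10 mm)/d, so U_p = 136.0 × 10/20.01 = 68.0 m³/s.

U_p ≈ 68.0 m³/s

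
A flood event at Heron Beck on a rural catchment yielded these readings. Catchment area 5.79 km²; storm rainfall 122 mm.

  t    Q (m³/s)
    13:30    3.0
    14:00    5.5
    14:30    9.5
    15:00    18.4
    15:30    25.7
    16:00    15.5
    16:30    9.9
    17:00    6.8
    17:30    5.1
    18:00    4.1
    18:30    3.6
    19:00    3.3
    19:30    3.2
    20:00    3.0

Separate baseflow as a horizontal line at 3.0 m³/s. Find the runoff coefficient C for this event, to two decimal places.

C ≈ 0.19

ΣQ_DR = 74.60 m³/s; V = ΣQ_DR·Δt = 1.343 × 10^5 m³.
Runoff depth d = V / A = 23.19 mm.
C = d / P = 23.19 / 122 = 0.19.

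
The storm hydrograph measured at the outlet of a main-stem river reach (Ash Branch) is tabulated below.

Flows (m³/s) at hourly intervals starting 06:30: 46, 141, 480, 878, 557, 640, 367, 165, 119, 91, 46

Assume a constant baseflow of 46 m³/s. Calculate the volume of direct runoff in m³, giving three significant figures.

V ≈ 1.09 × 10^7 m³

Direct-runoff ordinates (Q − Q_b): 0.0, 95.0, 434.0, 832.0, 511.0, 594.0, 321.0, 119.0, 73.0, 45.0, 0.0 m³/s.
ΣQ_DR = 3024 m³/s.
With Δt = 1 h = 3600 s, V = ΣQ_DR · Δt = 3024 × 3600 = 1.09 × 10^7 m³.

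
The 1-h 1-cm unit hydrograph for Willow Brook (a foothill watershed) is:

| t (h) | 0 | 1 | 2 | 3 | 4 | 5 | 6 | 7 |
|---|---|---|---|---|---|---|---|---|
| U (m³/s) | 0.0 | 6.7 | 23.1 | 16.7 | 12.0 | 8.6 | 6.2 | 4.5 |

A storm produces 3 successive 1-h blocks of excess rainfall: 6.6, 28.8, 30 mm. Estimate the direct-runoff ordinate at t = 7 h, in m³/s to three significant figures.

By discrete convolution, Q_j = Σ (P_i / 10 mm) · U_{j−i}.
At t = 7 h (j=7): Q = (6.6/10)·4.5 + (28.8/10)·6.2 + (30/10)·8.6 = 46.6 m³/s.

Q ≈ 46.6 m³/s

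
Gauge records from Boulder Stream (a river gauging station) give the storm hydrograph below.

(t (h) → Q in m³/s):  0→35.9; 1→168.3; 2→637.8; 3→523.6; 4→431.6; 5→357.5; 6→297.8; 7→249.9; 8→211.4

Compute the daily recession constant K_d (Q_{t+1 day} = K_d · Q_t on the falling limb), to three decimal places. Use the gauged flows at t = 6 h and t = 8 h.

Between t = 6 h and t = 8 h the flow falls from 297.8 to 211.4 m³/s over 2×1 h = 2 h.
Per-interval ratio K = (211.4/297.8)^(1/2) = 0.8425; K_d = K^(24/1) = 0.016.

K_d ≈ 0.016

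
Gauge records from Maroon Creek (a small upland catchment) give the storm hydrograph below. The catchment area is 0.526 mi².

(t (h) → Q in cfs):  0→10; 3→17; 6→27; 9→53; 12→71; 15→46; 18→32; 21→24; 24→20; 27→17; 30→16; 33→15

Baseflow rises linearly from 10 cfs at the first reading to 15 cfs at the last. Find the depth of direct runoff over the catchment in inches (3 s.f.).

Direct runoff: 0.00, 6.55, 16.09, 41.64, 59.18, 33.73, 19.27, 10.82, 6.36, 2.91, 1.45, 0.00 cfs; ΣQ_DR = 198.0 cfs.
V = ΣQ_DR · Δt = 198.0 × 10800 s = 2.138 × 10^6 ft³.
Over A = 0.526 mi², depth = V / A = 1.75 in.

d ≈ 1.75 in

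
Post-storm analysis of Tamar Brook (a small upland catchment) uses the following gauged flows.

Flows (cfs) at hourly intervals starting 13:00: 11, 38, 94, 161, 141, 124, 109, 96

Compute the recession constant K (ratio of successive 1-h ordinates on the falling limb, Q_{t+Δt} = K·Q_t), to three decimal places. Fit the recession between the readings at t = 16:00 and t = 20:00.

Using the recession-limb readings at t = 16:00 and t = 20:00: Q falls from 161 to 96 cfs over 4 intervals.
K = (Q₂/Q₁)^(1/4) = (96/161)^(1/4) = 0.879.

K ≈ 0.879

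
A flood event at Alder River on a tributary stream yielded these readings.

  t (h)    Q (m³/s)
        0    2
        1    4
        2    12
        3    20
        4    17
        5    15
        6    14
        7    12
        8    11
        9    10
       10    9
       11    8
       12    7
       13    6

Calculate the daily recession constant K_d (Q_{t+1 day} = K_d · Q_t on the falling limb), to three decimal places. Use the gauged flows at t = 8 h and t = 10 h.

Between t = 8 h and t = 10 h the flow falls from 11 to 9 m³/s over 2×1 h = 2 h.
Per-interval ratio K = (9/11)^(1/2) = 0.9045; K_d = K^(24/1) = 0.090.

K_d ≈ 0.090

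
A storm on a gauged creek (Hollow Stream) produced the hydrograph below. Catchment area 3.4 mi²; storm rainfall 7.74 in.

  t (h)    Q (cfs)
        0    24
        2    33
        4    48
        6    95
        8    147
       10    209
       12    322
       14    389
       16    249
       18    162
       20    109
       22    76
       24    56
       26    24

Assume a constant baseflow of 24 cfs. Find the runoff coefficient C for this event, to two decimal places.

C ≈ 0.19

ΣQ_DR = 1607 cfs; V = ΣQ_DR·Δt = 1.157 × 10^7 ft³.
Runoff depth d = V / A = 1.465 in.
C = d / P = 1.465 / 7.74 = 0.19.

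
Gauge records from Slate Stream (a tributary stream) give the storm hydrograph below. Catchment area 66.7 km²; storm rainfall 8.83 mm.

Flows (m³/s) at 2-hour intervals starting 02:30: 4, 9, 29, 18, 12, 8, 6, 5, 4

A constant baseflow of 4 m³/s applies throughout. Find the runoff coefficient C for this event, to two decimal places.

ΣQ_DR = 59.00 m³/s; V = ΣQ_DR·Δt = 4.248 × 10^5 m³.
Runoff depth d = V / A = 6.369 mm.
C = d / P = 6.369 / 8.83 = 0.72.

C ≈ 0.72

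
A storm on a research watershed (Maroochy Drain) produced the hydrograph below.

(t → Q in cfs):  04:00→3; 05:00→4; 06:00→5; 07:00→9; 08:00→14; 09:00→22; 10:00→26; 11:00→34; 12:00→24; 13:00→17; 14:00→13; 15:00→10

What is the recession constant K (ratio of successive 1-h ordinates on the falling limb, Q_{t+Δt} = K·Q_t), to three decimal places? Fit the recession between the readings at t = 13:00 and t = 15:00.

K ≈ 0.767

Using the recession-limb readings at t = 13:00 and t = 15:00: Q falls from 17 to 10 cfs over 2 intervals.
K = (Q₂/Q₁)^(1/2) = (10/17)^(1/2) = 0.767.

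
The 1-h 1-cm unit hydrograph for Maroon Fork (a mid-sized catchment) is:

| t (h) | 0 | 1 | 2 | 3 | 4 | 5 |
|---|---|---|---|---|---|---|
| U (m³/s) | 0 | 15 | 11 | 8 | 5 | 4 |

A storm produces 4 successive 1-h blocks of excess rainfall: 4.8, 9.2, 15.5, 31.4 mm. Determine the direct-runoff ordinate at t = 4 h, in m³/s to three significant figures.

Q ≈ 73.9 m³/s

By discrete convolution, Q_j = Σ (P_i / 10 mm) · U_{j−i}.
At t = 4 h (j=4): Q = (4.8/10)·5 + (9.2/10)·8 + (15.5/10)·11 + (31.4/10)·15 = 73.9 m³/s.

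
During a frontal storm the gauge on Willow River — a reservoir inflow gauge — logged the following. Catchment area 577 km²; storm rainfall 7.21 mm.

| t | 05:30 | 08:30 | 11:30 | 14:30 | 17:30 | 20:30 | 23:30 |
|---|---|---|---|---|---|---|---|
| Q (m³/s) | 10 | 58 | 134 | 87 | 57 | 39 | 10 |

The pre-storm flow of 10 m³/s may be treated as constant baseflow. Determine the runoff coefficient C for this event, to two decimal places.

ΣQ_DR = 325.0 m³/s; V = ΣQ_DR·Δt = 3.510 × 10^6 m³.
Runoff depth d = V / A = 6.083 mm.
C = d / P = 6.083 / 7.21 = 0.84.

C ≈ 0.84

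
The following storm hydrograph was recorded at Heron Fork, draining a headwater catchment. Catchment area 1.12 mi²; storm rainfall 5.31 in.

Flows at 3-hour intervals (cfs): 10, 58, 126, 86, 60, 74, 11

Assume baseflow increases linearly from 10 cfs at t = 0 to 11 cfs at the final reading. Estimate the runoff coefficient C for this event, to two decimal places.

C ≈ 0.27

ΣQ_DR = 351.5 cfs; V = ΣQ_DR·Δt = 3.796 × 10^6 ft³.
Runoff depth d = V / A = 1.459 in.
C = d / P = 1.459 / 5.31 = 0.27.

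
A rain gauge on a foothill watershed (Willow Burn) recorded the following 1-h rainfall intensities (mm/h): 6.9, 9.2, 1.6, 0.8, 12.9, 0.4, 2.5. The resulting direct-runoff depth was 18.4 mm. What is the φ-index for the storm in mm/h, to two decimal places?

Only the 3 blocks with intensity above φ contribute runoff: 6.9, 9.2, 12.9 mm/h.
Σ(I−φ)·Δt = d  ⇒  (6.9+9.2+12.9 − 3φ)·1 = 18.4
φ = (29.00 − 18.4/1) / 3 = 3.53 mm/h.

φ ≈ 3.53 mm/h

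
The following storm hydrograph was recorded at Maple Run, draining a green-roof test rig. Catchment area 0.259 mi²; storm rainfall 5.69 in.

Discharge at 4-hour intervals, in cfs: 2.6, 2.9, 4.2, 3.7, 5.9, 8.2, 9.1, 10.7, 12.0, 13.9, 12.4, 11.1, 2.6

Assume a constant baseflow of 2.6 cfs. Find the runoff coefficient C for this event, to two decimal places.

C ≈ 0.28

ΣQ_DR = 65.50 cfs; V = ΣQ_DR·Δt = 9.432 × 10^5 ft³.
Runoff depth d = V / A = 1.568 in.
C = d / P = 1.568 / 5.69 = 0.28.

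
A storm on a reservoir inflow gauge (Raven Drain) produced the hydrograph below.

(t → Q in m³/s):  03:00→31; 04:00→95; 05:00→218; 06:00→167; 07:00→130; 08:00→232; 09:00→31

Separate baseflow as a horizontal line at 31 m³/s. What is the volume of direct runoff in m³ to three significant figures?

V ≈ 2.47 × 10^6 m³

Direct-runoff ordinates (Q − Q_b): 0.0, 64.0, 187.0, 136.0, 99.0, 201.0, 0.0 m³/s.
ΣQ_DR = 687.0 m³/s.
With Δt = 1 h = 3600 s, V = ΣQ_DR · Δt = 687.0 × 3600 = 2.47 × 10^6 m³.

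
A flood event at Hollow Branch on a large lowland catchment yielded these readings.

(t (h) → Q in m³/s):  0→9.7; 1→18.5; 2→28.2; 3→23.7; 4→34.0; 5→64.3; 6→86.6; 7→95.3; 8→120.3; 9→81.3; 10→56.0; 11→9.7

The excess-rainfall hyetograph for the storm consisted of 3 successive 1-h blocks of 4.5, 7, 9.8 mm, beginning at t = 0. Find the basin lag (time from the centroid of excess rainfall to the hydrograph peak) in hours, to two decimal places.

Centroid of excess rainfall: t_c = Σ P_i·t̄_i / ΣP_i = 1.7488 h (block centres at 0.5, 1.5, 2.5 h).
Hydrograph peak occurs at t = 8 h, so basin lag t_L = 8 − 1.7488 = 6.25 h.

t_L ≈ 6.25 h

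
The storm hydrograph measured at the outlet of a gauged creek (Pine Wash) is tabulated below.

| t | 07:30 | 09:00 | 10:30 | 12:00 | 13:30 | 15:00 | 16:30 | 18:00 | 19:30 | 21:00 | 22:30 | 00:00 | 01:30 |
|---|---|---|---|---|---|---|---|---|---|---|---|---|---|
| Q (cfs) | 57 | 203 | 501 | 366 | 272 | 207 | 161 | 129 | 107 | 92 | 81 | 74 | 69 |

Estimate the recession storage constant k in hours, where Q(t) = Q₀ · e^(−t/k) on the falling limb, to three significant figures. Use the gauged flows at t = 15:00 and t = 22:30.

k ≈ 7.99 h

On the falling limb, Q drops from 207 to 81 cfs between t = 15:00 and t = 22:30 (Δt = 7.5 h).
k = −Δt / ln(Q₂/Q₁) = −7.5 / ln(81/207) = 7.99 h.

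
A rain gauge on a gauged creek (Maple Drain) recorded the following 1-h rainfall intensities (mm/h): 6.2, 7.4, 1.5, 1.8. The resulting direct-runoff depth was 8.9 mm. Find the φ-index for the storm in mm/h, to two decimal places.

Only the 2 blocks with intensity above φ contribute runoff: 6.2, 7.4 mm/h.
Σ(I−φ)·Δt = d  ⇒  (6.2+7.4 − 2φ)·1 = 8.9
φ = (13.60 − 8.9/1) / 2 = 2.35 mm/h.

φ ≈ 2.35 mm/h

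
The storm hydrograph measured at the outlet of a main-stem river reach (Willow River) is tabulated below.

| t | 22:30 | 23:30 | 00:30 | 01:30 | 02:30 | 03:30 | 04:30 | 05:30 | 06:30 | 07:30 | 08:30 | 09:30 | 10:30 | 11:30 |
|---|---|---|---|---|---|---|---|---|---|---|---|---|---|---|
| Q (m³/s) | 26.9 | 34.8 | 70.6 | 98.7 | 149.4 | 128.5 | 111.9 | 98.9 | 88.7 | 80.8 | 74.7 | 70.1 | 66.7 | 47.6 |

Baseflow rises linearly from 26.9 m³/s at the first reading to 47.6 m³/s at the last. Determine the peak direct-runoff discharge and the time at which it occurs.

Q_p = 116.13 m³/s at t = 02:30

Subtracting baseflow gives direct-runoff ordinates: 0.00, 6.31, 40.52, 67.02, 116.13, 93.64, 75.45, 60.85, 49.06, 39.57, 31.88, 25.68, 20.69, 0.00 m³/s.
The maximum is 116.13 m³/s, occurring at the reading for t = 02:30.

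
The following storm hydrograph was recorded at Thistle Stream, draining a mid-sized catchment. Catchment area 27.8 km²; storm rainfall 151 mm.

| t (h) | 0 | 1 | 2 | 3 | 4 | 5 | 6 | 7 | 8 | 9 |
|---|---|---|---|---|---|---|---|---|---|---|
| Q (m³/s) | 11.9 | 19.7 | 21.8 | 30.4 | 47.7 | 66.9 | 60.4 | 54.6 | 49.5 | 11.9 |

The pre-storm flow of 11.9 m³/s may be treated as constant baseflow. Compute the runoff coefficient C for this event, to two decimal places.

C ≈ 0.22

ΣQ_DR = 255.8 m³/s; V = ΣQ_DR·Δt = 9.209 × 10^5 m³.
Runoff depth d = V / A = 33.13 mm.
C = d / P = 33.13 / 151 = 0.22.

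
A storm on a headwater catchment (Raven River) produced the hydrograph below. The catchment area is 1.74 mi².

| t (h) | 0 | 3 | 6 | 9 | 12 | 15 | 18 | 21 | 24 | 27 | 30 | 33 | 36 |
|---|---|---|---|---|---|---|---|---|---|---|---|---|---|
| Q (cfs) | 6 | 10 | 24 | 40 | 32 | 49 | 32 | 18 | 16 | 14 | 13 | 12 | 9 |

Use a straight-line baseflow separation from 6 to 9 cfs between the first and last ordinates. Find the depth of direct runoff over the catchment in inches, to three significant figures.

d ≈ 0.474 in

Direct runoff: 0.00, 3.75, 17.50, 33.25, 25.00, 41.75, 24.50, 10.25, 8.00, 5.75, 4.50, 3.25, 0.00 cfs; ΣQ_DR = 177.5 cfs.
V = ΣQ_DR · Δt = 177.5 × 10800 s = 1.917 × 10^6 ft³.
Over A = 1.74 mi², depth = V / A = 0.474 in.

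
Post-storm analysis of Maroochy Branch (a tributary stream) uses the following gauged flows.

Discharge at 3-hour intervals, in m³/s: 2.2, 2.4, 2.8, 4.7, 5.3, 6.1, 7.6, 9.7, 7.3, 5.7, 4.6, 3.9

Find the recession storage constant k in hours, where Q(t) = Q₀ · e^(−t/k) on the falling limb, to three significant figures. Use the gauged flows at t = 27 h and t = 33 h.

k ≈ 15.8 h

On the falling limb, Q drops from 5.7 to 3.9 m³/s between t = 27 h and t = 33 h (Δt = 6 h).
k = −Δt / ln(Q₂/Q₁) = −6 / ln(3.9/5.7) = 15.8 h.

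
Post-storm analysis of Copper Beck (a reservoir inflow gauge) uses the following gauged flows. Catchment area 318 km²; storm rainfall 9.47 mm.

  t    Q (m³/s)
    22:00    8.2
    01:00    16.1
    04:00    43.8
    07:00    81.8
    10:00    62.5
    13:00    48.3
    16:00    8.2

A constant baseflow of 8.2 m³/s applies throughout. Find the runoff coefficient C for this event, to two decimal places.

ΣQ_DR = 211.5 m³/s; V = ΣQ_DR·Δt = 2.284 × 10^6 m³.
Runoff depth d = V / A = 7.183 mm.
C = d / P = 7.183 / 9.47 = 0.76.

C ≈ 0.76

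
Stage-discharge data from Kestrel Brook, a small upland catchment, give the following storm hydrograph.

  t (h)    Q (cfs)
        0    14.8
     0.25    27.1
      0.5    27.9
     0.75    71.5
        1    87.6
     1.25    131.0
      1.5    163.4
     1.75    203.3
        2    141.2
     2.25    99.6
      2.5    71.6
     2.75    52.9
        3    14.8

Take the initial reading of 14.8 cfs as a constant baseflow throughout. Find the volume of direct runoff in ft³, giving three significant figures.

V ≈ 8.23 × 10^5 ft³

Direct-runoff ordinates (Q − Q_b): 0.0, 12.3, 13.1, 56.7, 72.8, 116.2, 148.6, 188.5, 126.4, 84.8, 56.8, 38.1, 0.0 cfs.
ΣQ_DR = 914.3 cfs.
With Δt = 0.25 h = 900 s, V = ΣQ_DR · Δt = 914.3 × 900 = 8.23 × 10^5 ft³.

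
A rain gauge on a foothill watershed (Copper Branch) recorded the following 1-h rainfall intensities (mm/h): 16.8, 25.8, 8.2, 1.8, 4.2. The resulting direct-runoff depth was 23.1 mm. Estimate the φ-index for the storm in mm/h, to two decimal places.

φ ≈ 9.75 mm/h

Only the 2 blocks with intensity above φ contribute runoff: 16.8, 25.8 mm/h.
Σ(I−φ)·Δt = d  ⇒  (16.8+25.8 − 2φ)·1 = 23.1
φ = (42.60 − 23.1/1) / 2 = 9.75 mm/h.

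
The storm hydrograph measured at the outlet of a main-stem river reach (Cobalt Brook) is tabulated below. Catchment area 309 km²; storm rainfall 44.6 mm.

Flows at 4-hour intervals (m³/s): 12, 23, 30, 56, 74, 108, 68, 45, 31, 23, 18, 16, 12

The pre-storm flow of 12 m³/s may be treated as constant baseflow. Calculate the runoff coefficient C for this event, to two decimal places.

C ≈ 0.38

ΣQ_DR = 360.0 m³/s; V = ΣQ_DR·Δt = 5.184 × 10^6 m³.
Runoff depth d = V / A = 16.78 mm.
C = d / P = 16.78 / 44.6 = 0.38.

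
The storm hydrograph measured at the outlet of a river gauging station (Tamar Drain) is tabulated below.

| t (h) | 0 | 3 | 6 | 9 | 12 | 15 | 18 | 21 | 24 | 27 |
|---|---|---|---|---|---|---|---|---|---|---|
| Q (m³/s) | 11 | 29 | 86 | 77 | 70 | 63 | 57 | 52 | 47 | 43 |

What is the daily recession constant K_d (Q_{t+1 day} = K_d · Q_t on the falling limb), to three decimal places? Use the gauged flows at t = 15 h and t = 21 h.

K_d ≈ 0.464

Between t = 15 h and t = 21 h the flow falls from 63 to 52 m³/s over 2×3 h = 6 h.
Per-interval ratio K = (52/63)^(1/2) = 0.9085; K_d = K^(24/3) = 0.464.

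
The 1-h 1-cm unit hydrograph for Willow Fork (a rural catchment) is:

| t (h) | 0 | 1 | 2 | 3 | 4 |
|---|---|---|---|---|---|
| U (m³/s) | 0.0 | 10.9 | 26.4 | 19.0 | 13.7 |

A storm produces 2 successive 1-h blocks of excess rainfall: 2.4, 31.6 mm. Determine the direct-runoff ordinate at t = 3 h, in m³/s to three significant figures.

Q ≈ 88.0 m³/s

By discrete convolution, Q_j = Σ (P_i / 10 mm) · U_{j−i}.
At t = 3 h (j=3): Q = (2.4/10)·19.0 + (31.6/10)·26.4 = 88.0 m³/s.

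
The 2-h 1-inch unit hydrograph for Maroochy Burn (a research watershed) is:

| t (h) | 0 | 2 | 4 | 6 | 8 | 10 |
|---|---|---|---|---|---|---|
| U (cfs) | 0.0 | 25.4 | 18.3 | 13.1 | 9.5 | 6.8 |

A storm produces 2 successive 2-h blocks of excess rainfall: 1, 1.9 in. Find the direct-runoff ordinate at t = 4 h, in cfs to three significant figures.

Q ≈ 66.6 cfs

By discrete convolution, Q_j = Σ (P_i / 1 in) · U_{j−i}.
At t = 4 h (j=2): Q = (1/1)·18.3 + (1.9/1)·25.4 = 66.6 cfs.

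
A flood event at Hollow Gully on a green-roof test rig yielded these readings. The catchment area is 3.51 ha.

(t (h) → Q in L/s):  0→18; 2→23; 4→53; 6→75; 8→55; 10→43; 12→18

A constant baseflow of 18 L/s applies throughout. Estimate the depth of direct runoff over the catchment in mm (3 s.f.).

Direct runoff: 0.0, 5.0, 35.0, 57.0, 37.0, 25.0, 0.0 L/s; ΣQ_DR = 159.0 L/s.
V = ΣQ_DR · Δt = 159.0 × 7200 s = 1.145 × 10^6 L.
Over A = 3.51 ha, depth = V / A = 32.6 mm.

d ≈ 32.6 mm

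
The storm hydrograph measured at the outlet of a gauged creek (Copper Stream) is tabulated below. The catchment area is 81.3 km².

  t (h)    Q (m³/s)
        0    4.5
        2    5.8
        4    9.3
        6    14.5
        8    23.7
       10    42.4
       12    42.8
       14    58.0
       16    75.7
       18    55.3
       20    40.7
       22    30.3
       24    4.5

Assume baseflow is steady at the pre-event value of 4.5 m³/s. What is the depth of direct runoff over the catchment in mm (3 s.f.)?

Direct runoff: 0.0, 1.3, 4.8, 10.0, 19.2, 37.9, 38.3, 53.5, 71.2, 50.8, 36.2, 25.8, 0.0 m³/s; ΣQ_DR = 349.0 m³/s.
V = ΣQ_DR · Δt = 349.0 × 7200 s = 2.513 × 10^6 m³.
Over A = 81.3 km², depth = V / A = 30.9 mm.

d ≈ 30.9 mm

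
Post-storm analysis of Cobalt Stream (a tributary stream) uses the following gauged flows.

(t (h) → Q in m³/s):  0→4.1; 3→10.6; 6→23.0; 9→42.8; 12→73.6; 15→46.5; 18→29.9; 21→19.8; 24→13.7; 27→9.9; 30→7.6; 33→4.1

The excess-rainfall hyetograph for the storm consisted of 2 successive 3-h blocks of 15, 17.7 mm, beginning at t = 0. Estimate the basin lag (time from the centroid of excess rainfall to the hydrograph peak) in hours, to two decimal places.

Centroid of excess rainfall: t_c = Σ P_i·t̄_i / ΣP_i = 3.1239 h (block centres at 1.5, 4.5 h).
Hydrograph peak occurs at t = 12 h, so basin lag t_L = 12 − 3.1239 = 8.88 h.

t_L ≈ 8.88 h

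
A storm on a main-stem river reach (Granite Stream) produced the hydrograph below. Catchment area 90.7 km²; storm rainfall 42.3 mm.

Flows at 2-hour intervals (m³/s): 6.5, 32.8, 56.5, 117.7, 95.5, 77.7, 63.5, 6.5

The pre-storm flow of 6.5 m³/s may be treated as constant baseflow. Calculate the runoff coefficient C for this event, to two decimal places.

C ≈ 0.76

ΣQ_DR = 404.7 m³/s; V = ΣQ_DR·Δt = 2.914 × 10^6 m³.
Runoff depth d = V / A = 32.13 mm.
C = d / P = 32.13 / 42.3 = 0.76.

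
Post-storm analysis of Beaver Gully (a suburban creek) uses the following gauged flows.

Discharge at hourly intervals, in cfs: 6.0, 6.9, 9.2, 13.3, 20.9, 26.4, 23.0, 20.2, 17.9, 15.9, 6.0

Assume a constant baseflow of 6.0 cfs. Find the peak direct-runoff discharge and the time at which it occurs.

Q_p = 20.4 cfs at t = 5 h

Subtracting baseflow gives direct-runoff ordinates: 0.0, 0.9, 3.2, 7.3, 14.9, 20.4, 17.0, 14.2, 11.9, 9.9, 0.0 cfs.
The maximum is 20.4 cfs, occurring at the reading for t = 5 h.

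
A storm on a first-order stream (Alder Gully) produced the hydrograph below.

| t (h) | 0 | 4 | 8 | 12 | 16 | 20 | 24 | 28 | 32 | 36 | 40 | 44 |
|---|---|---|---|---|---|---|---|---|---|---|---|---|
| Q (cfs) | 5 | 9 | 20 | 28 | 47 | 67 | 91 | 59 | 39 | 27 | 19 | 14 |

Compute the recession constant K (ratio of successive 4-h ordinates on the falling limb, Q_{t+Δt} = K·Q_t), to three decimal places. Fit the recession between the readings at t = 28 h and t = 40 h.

K ≈ 0.685

Using the recession-limb readings at t = 28 h and t = 40 h: Q falls from 59 to 19 cfs over 3 intervals.
K = (Q₂/Q₁)^(1/3) = (19/59)^(1/3) = 0.685.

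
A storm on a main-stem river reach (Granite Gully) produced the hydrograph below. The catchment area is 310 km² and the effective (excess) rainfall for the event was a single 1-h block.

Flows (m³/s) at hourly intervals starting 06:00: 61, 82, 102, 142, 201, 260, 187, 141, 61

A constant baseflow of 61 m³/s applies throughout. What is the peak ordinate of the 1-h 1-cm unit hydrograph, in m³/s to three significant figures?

U_p ≈ 249 m³/s

Direct runoff: 0.0, 21.0, 41.0, 81.0, 140.0, 199.0, 126.0, 80.0, 0.0 m³/s; ΣQ_DR = 688.0 m³/s, peak = 199.0 m³/s.
Runoff depth d = ΣQ_DR·Δt / A = 688.0 × 3600 / (310 km²) = 7.990 mm.
The 1-cm UH is the DRH scaled by (10 mm)/d, so U_p = 199.0 × 10/7.990 = 249 m³/s.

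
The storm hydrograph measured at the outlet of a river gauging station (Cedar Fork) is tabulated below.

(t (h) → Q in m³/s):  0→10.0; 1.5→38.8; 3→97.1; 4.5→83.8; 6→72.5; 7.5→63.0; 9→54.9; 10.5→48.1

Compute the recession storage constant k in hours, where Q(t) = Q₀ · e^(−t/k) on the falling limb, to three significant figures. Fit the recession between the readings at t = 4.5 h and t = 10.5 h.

k ≈ 10.8 h

On the falling limb, Q drops from 83.8 to 48.1 m³/s between t = 4.5 h and t = 10.5 h (Δt = 6 h).
k = −Δt / ln(Q₂/Q₁) = −6 / ln(48.1/83.8) = 10.8 h.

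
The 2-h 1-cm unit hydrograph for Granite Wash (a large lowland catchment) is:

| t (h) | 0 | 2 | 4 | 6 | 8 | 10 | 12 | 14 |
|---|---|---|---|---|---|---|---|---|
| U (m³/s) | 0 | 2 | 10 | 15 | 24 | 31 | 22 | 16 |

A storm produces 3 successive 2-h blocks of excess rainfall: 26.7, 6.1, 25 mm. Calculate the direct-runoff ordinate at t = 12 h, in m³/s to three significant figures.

Q ≈ 138 m³/s

By discrete convolution, Q_j = Σ (P_i / 10 mm) · U_{j−i}.
At t = 12 h (j=6): Q = (26.7/10)·22 + (6.1/10)·31 + (25/10)·24 = 138 m³/s.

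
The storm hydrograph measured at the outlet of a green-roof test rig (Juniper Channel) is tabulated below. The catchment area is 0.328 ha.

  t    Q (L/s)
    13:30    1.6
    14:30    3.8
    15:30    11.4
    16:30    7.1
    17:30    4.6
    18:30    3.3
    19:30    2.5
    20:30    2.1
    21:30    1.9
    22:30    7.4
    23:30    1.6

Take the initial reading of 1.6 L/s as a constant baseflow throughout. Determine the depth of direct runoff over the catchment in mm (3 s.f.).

d ≈ 32.6 mm

Direct runoff: 0.0, 2.2, 9.8, 5.5, 3.0, 1.7, 0.9, 0.5, 0.3, 5.8, 0.0 L/s; ΣQ_DR = 29.70 L/s.
V = ΣQ_DR · Δt = 29.70 × 3600 s = 1.069 × 10^5 L.
Over A = 0.328 ha, depth = V / A = 32.6 mm.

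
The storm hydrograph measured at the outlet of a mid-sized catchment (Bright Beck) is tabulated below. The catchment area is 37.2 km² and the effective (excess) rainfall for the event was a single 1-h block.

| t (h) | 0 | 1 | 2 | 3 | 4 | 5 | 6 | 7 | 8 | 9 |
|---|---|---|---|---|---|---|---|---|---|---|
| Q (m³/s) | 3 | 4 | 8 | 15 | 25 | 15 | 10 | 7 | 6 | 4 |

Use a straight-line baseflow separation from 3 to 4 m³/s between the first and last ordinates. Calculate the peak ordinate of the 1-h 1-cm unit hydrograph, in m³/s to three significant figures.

Direct runoff: 0.00, 0.89, 4.78, 11.67, 21.56, 11.44, 6.33, 3.22, 2.11, 0.00 m³/s; ΣQ_DR = 62.00 m³/s, peak = 21.56 m³/s.
Runoff depth d = ΣQ_DR·Δt / A = 62.00 × 3600 / (37.2 km²) = 6.000 mm.
The 1-cm UH is the DRH scaled by (10 mm)/d, so U_p = 21.56 × 10/6.000 = 35.9 m³/s.

U_p ≈ 35.9 m³/s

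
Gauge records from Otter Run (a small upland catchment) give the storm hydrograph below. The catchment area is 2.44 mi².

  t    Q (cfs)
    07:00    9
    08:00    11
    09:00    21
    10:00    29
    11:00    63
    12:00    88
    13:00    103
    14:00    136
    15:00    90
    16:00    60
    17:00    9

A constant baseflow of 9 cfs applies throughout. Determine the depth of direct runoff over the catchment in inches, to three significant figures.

d ≈ 0.330 in

Direct runoff: 0.0, 2.0, 12.0, 20.0, 54.0, 79.0, 94.0, 127.0, 81.0, 51.0, 0.0 cfs; ΣQ_DR = 520.0 cfs.
V = ΣQ_DR · Δt = 520.0 × 3600 s = 1.872 × 10^6 ft³.
Over A = 2.44 mi², depth = V / A = 0.330 in.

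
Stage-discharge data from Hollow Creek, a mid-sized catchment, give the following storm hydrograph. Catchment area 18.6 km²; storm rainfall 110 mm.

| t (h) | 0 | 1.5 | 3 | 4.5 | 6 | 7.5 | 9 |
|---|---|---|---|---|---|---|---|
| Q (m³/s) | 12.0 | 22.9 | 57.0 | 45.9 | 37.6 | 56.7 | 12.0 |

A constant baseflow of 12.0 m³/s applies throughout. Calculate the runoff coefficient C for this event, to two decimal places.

C ≈ 0.42

ΣQ_DR = 160.1 m³/s; V = ΣQ_DR·Δt = 8.645 × 10^5 m³.
Runoff depth d = V / A = 46.48 mm.
C = d / P = 46.48 / 110 = 0.42.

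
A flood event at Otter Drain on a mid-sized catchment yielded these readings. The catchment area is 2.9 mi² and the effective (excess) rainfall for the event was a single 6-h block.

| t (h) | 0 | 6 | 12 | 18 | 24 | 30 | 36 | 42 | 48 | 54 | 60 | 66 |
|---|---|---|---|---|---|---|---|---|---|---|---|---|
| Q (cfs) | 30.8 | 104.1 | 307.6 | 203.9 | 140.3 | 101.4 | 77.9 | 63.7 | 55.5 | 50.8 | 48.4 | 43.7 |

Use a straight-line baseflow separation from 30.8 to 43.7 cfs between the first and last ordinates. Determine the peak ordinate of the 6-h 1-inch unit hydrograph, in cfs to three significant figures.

U_p ≈ 110 cfs

Direct runoff: 0.00, 72.13, 274.45, 169.58, 104.81, 64.74, 40.06, 24.69, 15.32, 9.45, 5.87, 0.00 cfs; ΣQ_DR = 781.1 cfs, peak = 274.45 cfs.
Runoff depth d = ΣQ_DR·Δt / A = 781.1 × 21600 / (2.9 mi²) = 2.504 in.
The 1-inch UH is the DRH scaled by (1 in)/d, so U_p = 274.45 × 1/2.504 = 110 cfs.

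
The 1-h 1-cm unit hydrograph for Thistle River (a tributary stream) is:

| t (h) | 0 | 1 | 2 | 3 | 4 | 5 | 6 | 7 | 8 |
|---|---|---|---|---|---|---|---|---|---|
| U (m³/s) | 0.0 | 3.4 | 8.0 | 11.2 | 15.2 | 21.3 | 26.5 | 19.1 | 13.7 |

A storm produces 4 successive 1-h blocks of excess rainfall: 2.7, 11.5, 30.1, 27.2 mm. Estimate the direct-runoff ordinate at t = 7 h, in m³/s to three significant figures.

By discrete convolution, Q_j = Σ (P_i / 10 mm) · U_{j−i}.
At t = 7 h (j=7): Q = (2.7/10)·19.1 + (11.5/10)·26.5 + (30.1/10)·21.3 + (27.2/10)·15.2 = 141 m³/s.

Q ≈ 141 m³/s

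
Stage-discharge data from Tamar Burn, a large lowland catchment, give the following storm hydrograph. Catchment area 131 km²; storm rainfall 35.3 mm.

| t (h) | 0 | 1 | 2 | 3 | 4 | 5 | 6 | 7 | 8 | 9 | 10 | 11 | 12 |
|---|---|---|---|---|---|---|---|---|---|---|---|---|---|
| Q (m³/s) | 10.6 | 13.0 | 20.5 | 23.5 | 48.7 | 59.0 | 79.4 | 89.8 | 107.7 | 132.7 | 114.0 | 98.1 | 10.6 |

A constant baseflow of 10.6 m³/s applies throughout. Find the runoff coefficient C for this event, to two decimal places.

ΣQ_DR = 669.8 m³/s; V = ΣQ_DR·Δt = 2.411 × 10^6 m³.
Runoff depth d = V / A = 18.41 mm.
C = d / P = 18.41 / 35.3 = 0.52.

C ≈ 0.52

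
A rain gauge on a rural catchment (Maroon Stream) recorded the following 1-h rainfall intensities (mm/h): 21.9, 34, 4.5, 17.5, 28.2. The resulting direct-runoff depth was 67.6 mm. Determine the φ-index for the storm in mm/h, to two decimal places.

Only the 4 blocks with intensity above φ contribute runoff: 21.9, 34, 17.5, 28.2 mm/h.
Σ(I−φ)·Δt = d  ⇒  (21.9+34+17.5+28.2 − 4φ)·1 = 67.6
φ = (101.6 − 67.6/1) / 4 = 8.50 mm/h.

φ ≈ 8.50 mm/h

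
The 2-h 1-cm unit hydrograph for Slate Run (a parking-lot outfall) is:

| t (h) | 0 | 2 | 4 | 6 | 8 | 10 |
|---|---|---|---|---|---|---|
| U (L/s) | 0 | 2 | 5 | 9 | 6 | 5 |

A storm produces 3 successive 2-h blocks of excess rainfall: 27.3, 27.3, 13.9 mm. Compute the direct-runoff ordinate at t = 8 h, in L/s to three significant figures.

By discrete convolution, Q_j = Σ (P_i / 10 mm) · U_{j−i}.
At t = 8 h (j=4): Q = (27.3/10)·6 + (27.3/10)·9 + (13.9/10)·5 = 47.9 L/s.

Q ≈ 47.9 L/s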